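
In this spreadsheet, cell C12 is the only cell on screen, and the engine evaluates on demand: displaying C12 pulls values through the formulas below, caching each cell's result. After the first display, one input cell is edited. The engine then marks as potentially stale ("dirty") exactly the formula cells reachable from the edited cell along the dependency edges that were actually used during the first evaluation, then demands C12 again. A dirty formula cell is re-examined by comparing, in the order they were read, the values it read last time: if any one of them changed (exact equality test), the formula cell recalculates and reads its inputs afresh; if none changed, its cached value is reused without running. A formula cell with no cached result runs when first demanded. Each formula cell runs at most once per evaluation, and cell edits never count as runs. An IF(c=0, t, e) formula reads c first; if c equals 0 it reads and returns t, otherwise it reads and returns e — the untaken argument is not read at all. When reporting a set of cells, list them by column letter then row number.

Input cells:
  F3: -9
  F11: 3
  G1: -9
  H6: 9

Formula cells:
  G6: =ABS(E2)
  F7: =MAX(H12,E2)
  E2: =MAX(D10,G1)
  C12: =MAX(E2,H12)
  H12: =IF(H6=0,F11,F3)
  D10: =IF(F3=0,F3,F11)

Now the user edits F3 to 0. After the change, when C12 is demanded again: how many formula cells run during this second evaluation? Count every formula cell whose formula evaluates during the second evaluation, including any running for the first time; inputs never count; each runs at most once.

Run set: C12, D10, E2, H12 (4 run).

Initial pass — values computed on the first demand:
  D10 = IF(F3=0: F3=-9 -> else branch F11) = 3
  E2 = MAX(3, -9) = 3
  H12 = IF(H6=0: H6=9 -> else branch F3) = -9
  C12 = MAX(3, -9) = 3

Second demand — change propagation:
  D10: re-runs because F3 -9->0; new result 0.
  E2: re-runs because D10 3->0; new result 0.
  H12: re-runs because F3 -9->0; new result 0.
  C12: re-runs because E2 3->0; H12 -9->0; new result 0.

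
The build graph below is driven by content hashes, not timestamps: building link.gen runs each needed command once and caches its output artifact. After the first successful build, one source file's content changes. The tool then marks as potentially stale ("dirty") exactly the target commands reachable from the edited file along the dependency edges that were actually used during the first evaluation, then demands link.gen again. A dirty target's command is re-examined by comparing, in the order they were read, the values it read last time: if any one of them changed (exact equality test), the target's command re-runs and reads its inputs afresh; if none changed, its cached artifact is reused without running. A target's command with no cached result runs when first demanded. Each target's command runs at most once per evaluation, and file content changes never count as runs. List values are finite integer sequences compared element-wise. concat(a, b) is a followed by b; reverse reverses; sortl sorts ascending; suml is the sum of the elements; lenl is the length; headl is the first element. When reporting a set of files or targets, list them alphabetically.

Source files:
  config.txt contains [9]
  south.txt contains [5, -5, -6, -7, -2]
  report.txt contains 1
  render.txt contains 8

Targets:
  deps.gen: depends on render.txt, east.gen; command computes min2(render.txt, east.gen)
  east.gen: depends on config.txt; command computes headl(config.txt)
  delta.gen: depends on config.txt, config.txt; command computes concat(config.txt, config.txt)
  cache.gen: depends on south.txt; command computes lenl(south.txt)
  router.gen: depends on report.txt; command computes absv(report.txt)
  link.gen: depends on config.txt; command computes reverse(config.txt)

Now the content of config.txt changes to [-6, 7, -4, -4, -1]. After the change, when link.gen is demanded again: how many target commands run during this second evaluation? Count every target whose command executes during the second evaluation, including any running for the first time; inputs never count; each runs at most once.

Run set: link.gen (1 run).

Initial pass — values computed on the first demand:
  link.gen = reverse([9]) = [9]

Second demand — change propagation:
  link.gen: re-runs because config.txt [9]->[-6, 7, -4, -4, -1]; new result [-1, -4, -4, 7, -6].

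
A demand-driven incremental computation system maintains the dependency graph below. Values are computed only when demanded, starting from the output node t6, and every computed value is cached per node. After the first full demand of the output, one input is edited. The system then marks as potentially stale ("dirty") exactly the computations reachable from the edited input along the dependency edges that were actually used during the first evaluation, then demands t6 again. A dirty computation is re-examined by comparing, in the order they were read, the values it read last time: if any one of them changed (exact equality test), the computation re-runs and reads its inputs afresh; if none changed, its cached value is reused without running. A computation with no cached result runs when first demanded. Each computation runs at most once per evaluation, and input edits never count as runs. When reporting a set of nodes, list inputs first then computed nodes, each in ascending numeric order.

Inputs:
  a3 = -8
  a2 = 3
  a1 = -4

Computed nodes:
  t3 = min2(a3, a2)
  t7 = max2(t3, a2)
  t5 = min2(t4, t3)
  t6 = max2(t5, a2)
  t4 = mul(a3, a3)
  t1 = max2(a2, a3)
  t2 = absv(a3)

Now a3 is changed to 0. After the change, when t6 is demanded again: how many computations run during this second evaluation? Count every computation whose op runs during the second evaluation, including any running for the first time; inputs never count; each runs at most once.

Computations that run: t3, t4, t5, t6 — 4 in total.

First evaluation (everything demanded from the output):
  t3 = min2(-8, 3) = -8
  t4 = mul(-8, -8) = 64
  t5 = min2(64, -8) = -8
  t6 = max2(-8, 3) = 3

Propagation after the edit:
  t3: runs — a3 -8->0; result 0.
  t4: runs — a3 -8->0; a3 -8->0; result 0.
  t5: runs — t4 64->0; t3 -8->0; result 0.
  t6: runs — t5 -8->0; result 3 (same value as before).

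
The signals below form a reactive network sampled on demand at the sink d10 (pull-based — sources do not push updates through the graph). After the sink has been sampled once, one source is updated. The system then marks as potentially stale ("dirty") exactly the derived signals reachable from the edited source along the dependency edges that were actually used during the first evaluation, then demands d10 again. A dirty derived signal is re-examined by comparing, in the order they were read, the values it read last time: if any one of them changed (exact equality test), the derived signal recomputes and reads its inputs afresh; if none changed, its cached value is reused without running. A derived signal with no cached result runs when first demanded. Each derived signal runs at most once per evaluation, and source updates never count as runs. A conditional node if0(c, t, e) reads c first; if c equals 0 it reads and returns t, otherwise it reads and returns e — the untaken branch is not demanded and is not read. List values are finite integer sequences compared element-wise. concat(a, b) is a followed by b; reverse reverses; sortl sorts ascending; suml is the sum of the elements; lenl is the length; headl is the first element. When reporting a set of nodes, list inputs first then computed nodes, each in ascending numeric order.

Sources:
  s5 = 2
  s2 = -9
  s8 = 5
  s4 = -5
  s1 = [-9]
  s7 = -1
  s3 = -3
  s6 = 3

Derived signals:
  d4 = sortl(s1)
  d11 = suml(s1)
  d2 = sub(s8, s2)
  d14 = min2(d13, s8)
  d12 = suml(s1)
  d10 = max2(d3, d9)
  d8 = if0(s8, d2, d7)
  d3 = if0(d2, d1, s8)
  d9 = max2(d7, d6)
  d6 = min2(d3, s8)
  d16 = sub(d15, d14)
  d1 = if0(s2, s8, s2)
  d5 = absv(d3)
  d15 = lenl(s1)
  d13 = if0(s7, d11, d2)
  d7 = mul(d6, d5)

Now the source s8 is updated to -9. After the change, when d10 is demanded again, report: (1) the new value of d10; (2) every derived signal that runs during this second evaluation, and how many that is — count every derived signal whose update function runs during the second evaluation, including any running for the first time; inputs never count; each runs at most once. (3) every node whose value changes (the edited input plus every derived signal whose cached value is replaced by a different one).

Initial pass — values computed on the first demand:
  d2 = sub(5, -9) = 14
  d3 = if0(d2=14 -> else branch s8) = 5
  d5 = absv(5) = 5
  d6 = min2(5, 5) = 5
  d7 = mul(5, 5) = 25
  d9 = max2(25, 5) = 25
  d10 = max2(5, 25) = 25

Second demand — change propagation:
  d1: newly demanded (no cache) — executes and yields -9.
  d2: re-runs because s8 5->-9; new result 0.
  d3: re-runs because d2 14->0; s8 5->-9; new result -9.
  d5: re-runs because d3 5->-9; new result 9.
  d6: re-runs because d3 5->-9; s8 5->-9; new result -9.
  d7: re-runs because d6 5->-9; d5 5->9; new result -81.
  d9: re-runs because d7 25->-81; d6 5->-9; new result -9.
  d10: re-runs because d3 5->-9; d9 25->-9; new result -9.

The important point: the flipped condition pulls in fresh nodes; d1 runs for the first time.

d10 now evaluates to -9.
Run set: d1, d2, d3, d5, d6, d7, d9, d10 (8 run).
Changed values: s8, d2, d3, d5, d6, d7, d9, d10.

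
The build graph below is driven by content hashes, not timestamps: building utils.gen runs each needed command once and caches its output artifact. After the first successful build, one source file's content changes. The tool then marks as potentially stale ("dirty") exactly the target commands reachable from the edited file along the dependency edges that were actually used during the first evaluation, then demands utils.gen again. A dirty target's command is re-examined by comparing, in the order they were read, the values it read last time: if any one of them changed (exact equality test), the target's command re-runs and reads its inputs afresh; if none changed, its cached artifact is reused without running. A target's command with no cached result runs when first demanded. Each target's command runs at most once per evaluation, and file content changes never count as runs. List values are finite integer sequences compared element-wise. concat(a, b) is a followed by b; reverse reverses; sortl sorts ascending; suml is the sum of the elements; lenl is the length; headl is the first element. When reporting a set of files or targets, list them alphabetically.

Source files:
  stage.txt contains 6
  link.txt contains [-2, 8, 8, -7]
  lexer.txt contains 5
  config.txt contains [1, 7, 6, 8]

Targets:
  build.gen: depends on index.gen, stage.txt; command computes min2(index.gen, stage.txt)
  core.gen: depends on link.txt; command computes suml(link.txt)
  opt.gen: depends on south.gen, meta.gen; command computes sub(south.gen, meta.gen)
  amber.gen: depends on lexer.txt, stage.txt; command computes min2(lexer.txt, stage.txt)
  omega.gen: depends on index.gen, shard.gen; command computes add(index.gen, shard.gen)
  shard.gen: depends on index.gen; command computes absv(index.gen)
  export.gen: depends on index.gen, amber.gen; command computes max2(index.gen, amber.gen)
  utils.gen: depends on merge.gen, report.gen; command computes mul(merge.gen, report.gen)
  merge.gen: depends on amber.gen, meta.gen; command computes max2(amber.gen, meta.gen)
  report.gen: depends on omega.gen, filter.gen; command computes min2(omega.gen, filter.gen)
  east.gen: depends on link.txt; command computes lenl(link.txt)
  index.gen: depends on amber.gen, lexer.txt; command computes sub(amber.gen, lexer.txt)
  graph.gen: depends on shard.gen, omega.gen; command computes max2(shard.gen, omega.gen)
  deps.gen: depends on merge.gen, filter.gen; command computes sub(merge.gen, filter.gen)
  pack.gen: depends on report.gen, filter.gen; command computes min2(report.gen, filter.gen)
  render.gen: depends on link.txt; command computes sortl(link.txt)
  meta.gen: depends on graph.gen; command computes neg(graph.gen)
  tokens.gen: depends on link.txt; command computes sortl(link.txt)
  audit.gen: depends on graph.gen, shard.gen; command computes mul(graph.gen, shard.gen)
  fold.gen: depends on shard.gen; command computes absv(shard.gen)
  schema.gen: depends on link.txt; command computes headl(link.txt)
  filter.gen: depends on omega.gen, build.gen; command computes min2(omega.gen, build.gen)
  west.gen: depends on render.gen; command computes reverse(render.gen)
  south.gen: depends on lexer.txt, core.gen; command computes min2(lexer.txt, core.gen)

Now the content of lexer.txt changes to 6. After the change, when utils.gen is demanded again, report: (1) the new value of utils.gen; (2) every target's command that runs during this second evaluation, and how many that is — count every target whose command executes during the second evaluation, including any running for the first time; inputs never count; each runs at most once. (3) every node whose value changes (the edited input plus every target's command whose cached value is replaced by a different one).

utils.gen now evaluates to 0.
Run set: amber.gen, index.gen, merge.gen, utils.gen (4 run).
Changed values: amber.gen, lexer.txt, merge.gen.
The important point: at shard.gen every value read last time is unchanged, so the dirty flag clears without a run.

Initial pass — values computed on the first demand:
  amber.gen = min2(5, 6) = 5
  index.gen = sub(5, 5) = 0
  build.gen = min2(0, 6) = 0
  shard.gen = absv(0) = 0
  omega.gen = add(0, 0) = 0
  filter.gen = min2(0, 0) = 0
  graph.gen = max2(0, 0) = 0
  meta.gen = neg(0) = 0
  merge.gen = max2(5, 0) = 5
  report.gen = min2(0, 0) = 0
  utils.gen = mul(5, 0) = 0

Second demand — change propagation:
  amber.gen: re-runs because lexer.txt 5->6; new result 6.
  index.gen: re-runs because amber.gen 5->6; lexer.txt 5->6; new result 0 (unchanged).
  build.gen: re-examined; everything it read last time is the same (index.gen unchanged, stage.txt unchanged) — cache 0 kept, no run.
  shard.gen: re-examined; everything it read last time is the same (index.gen unchanged) — cache 0 kept, no run.
  omega.gen: re-examined; everything it read last time is the same (index.gen unchanged, shard.gen unchanged) — cache 0 kept, no run.
  filter.gen: re-examined; everything it read last time is the same (omega.gen unchanged, build.gen unchanged) — cache 0 kept, no run.
  graph.gen: re-examined; everything it read last time is the same (shard.gen unchanged, omega.gen unchanged) — cache 0 kept, no run.
  meta.gen: re-examined; everything it read last time is the same (graph.gen unchanged) — cache 0 kept, no run.
  merge.gen: re-runs because amber.gen 5->6; new result 6.
  report.gen: re-examined; everything it read last time is the same (omega.gen unchanged, filter.gen unchanged) — cache 0 kept, no run.
  utils.gen: re-runs because merge.gen 5->6; new result 0 (unchanged).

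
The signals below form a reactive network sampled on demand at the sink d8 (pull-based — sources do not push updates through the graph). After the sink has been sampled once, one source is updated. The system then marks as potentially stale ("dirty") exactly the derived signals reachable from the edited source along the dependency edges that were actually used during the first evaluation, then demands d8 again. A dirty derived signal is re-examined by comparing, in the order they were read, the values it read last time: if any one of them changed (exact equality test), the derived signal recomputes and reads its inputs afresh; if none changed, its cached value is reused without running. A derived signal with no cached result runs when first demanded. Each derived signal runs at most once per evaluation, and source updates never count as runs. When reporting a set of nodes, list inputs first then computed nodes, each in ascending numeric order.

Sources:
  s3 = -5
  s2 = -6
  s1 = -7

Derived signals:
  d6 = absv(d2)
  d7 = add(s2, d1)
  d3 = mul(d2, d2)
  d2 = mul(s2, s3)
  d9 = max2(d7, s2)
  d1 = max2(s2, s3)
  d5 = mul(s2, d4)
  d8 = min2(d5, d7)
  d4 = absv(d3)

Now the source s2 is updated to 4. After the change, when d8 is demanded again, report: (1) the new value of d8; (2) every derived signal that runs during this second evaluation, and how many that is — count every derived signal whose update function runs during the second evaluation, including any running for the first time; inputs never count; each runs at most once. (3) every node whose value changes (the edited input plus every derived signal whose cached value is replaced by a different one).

Initial pass — values computed on the first demand:
  d1 = max2(-6, -5) = -5
  d2 = mul(-6, -5) = 30
  d3 = mul(30, 30) = 900
  d4 = absv(900) = 900
  d5 = mul(-6, 900) = -5400
  d7 = add(-6, -5) = -11
  d8 = min2(-5400, -11) = -5400

Second demand — change propagation:
  d1: re-runs because s2 -6->4; new result 4.
  d2: re-runs because s2 -6->4; new result -20.
  d3: re-runs because d2 30->-20; d2 30->-20; new result 400.
  d4: re-runs because d3 900->400; new result 400.
  d5: re-runs because s2 -6->4; d4 900->400; new result 1600.
  d7: re-runs because s2 -6->4; d1 -5->4; new result 8.
  d8: re-runs because d5 -5400->1600; d7 -11->8; new result 8.

d8 now evaluates to 8.
Run set: d1, d2, d3, d4, d5, d7, d8 (7 run).
Changed values: s2, d1, d2, d3, d4, d5, d7, d8.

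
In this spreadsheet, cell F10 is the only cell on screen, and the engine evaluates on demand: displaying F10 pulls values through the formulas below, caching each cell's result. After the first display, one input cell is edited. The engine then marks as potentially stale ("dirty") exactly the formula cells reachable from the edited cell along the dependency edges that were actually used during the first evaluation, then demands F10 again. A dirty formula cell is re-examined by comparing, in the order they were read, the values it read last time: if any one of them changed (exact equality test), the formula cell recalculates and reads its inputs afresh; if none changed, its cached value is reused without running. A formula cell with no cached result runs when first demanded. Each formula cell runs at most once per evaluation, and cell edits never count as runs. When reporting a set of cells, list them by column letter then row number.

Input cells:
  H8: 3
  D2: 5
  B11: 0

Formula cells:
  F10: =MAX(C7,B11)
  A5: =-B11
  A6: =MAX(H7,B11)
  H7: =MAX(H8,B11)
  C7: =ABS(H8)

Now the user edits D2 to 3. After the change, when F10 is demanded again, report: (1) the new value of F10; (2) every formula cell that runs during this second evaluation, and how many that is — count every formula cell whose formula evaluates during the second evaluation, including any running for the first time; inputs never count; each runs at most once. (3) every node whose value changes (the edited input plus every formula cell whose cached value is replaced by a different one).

F10 now evaluates to 3.
Run set: none (0 run).
Changed values: D2.
The important point: nothing the output needs ever reads D2, so the edit is invisible to it.

Initial pass — values computed on the first demand:
  C7 = ABS(3) = 3
  F10 = MAX(3, 0) = 3

Second demand — change propagation:
  no demanded computation ever read D2, so the edit dirties nothing and nothing runs.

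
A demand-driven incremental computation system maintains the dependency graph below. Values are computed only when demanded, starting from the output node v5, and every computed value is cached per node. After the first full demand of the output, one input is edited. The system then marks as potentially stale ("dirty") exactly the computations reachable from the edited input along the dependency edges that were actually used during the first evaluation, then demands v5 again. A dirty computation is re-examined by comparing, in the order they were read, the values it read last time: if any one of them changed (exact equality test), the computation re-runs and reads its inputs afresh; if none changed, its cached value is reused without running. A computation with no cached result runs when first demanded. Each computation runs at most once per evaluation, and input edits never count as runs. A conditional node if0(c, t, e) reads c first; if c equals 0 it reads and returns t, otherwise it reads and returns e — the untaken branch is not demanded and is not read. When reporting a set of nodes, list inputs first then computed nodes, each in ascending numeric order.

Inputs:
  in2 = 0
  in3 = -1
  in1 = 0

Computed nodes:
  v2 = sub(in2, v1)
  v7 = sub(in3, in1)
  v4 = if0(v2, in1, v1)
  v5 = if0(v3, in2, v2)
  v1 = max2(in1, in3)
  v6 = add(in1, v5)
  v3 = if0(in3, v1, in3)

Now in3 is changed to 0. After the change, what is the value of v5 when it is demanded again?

New value of v5: 0.
Key observation: a condition flipped, so demand moved to the other branch — v2 is never re-examined.

First evaluation (everything demanded from the output):
  v1 = max2(0, -1) = 0
  v2 = sub(0, 0) = 0
  v3 = if0(in3=-1 -> else branch in3) = -1
  v5 = if0(v3=-1 -> else branch v2) = 0

Propagation after the edit:
  v1: runs — in3 -1->0; result 0 (same value as before).
  v2: marked dirty but never re-examined — demand shifted away from it.
  v3: runs — in3 -1->0; in3 -1->0; result 0.
  v5: runs — v3 -1->0; result 0 (same value as before).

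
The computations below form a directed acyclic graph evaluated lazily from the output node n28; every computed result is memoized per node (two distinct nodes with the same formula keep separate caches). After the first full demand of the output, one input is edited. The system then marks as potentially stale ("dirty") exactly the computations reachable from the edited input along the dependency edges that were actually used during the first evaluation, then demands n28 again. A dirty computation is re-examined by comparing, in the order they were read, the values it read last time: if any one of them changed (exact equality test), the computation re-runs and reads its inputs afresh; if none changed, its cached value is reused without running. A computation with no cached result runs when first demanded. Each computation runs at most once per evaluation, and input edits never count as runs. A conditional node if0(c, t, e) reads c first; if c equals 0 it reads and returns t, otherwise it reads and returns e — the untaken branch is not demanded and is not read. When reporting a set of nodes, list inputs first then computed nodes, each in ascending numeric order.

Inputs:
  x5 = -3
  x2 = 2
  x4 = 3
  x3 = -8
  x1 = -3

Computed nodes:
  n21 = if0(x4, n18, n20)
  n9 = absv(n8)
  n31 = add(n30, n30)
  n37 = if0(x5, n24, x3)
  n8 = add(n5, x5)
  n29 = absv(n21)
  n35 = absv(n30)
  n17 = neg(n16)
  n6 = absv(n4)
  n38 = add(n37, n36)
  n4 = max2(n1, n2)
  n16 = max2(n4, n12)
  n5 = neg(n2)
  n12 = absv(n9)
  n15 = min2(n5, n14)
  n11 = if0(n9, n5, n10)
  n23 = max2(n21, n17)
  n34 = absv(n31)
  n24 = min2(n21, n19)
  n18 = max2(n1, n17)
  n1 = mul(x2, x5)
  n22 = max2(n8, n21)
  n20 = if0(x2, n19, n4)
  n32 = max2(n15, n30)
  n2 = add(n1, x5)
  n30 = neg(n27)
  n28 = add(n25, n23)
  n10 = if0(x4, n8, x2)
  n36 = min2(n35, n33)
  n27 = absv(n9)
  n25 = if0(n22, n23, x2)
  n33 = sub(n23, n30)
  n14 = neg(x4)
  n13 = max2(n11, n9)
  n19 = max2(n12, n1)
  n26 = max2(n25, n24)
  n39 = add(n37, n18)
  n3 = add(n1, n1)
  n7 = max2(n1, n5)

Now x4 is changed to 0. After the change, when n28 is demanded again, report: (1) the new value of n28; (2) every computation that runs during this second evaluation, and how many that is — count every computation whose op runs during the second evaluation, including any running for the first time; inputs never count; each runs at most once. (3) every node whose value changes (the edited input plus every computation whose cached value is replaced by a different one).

First demand of the output computes:
  n1 = mul(2, -3) = -6
  n2 = add(-6, -3) = -9
  n4 = max2(-6, -9) = -6
  n5 = neg(-9) = 9
  n8 = add(9, -3) = 6
  n9 = absv(6) = 6
  n12 = absv(6) = 6
  n16 = max2(-6, 6) = 6
  n17 = neg(6) = -6
  n20 = if0(x2=2 -> else branch n4) = -6
  n21 = if0(x4=3 -> else branch n20) = -6
  n22 = max2(6, -6) = 6
  n23 = max2(-6, -6) = -6
  n25 = if0(n22=6 -> else branch x2) = 2
  n28 = add(2, -6) = -4

After the edit, cleaning proceeds:
  n18: had never run; runs now, result -6.
  n21: a read changed (x4 3->0) — executes, giving -6 — identical to its old value.
  n22: dirty, but its reads are unchanged (n8 unchanged, n21 unchanged); cached 6 stands.
  n23: dirty, but its reads are unchanged (n21 unchanged, n17 unchanged); cached -6 stands.
  n25: dirty, but its reads are unchanged (n22 unchanged, x2 unchanged); cached 2 stands.
  n28: dirty, but its reads are unchanged (n25 unchanged, n23 unchanged); cached -4 stands.

Note the branch switch — n18 had no cache and runs now for the first time.

Demanding n28 again yields -4.
2 computations run: n18, n21.
The nodes whose values change: x4.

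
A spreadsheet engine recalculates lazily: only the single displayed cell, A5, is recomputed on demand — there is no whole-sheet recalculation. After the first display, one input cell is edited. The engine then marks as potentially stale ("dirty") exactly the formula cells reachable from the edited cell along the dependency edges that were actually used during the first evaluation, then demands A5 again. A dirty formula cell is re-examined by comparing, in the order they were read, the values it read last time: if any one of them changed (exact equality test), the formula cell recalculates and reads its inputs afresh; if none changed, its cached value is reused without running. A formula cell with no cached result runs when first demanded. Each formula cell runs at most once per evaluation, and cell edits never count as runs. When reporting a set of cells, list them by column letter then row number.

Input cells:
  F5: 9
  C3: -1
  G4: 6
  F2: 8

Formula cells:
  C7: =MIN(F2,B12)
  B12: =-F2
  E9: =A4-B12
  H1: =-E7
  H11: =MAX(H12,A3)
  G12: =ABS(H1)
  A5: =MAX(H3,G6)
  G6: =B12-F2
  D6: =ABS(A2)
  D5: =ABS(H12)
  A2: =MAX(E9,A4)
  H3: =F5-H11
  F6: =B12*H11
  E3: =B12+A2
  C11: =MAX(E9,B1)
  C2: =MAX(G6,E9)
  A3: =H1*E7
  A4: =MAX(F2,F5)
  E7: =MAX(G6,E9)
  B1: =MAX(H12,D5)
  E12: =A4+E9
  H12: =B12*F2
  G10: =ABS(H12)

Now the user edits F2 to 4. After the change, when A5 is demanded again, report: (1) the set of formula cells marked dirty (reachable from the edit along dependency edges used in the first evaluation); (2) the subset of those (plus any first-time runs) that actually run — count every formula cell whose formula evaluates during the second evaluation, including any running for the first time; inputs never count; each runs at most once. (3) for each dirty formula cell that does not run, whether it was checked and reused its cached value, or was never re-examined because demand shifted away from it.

Marked dirty: A3, A4, A5, B12, E7, E9, G6, H1, H3, H11, H12.
Formula cells that run: A3, A4, A5, B12, E7, E9, G6, H1, H3, H11, H12 — 11 in total.
Every dirty formula cell ran.

First evaluation (everything demanded from the output):
  A4 = MAX(8, 9) = 9
  B12 = -(8) = -8
  E9 = 9 - -8 = 17
  G6 = -8 - 8 = -16
  E7 = MAX(-16, 17) = 17
  H1 = -(17) = -17
  A3 = -17 * 17 = -289
  H12 = -8 * 8 = -64
  H11 = MAX(-64, -289) = -64
  H3 = 9 - -64 = 73
  A5 = MAX(73, -16) = 73

Propagation after the edit:
  A4: runs — F2 8->4; result 9 (same value as before).
  B12: runs — F2 8->4; result -4.
  E9: runs — B12 -8->-4; result 13.
  G6: runs — B12 -8->-4; F2 8->4; result -8.
  E7: runs — G6 -16->-8; E9 17->13; result 13.
  H1: runs — E7 17->13; result -13.
  A3: runs — H1 -17->-13; E7 17->13; result -169.
  H12: runs — B12 -8->-4; F2 8->4; result -16.
  H11: runs — H12 -64->-16; A3 -289->-169; result -16.
  H3: runs — H11 -64->-16; result 25.
  A5: runs — H3 73->25; G6 -16->-8; result 25.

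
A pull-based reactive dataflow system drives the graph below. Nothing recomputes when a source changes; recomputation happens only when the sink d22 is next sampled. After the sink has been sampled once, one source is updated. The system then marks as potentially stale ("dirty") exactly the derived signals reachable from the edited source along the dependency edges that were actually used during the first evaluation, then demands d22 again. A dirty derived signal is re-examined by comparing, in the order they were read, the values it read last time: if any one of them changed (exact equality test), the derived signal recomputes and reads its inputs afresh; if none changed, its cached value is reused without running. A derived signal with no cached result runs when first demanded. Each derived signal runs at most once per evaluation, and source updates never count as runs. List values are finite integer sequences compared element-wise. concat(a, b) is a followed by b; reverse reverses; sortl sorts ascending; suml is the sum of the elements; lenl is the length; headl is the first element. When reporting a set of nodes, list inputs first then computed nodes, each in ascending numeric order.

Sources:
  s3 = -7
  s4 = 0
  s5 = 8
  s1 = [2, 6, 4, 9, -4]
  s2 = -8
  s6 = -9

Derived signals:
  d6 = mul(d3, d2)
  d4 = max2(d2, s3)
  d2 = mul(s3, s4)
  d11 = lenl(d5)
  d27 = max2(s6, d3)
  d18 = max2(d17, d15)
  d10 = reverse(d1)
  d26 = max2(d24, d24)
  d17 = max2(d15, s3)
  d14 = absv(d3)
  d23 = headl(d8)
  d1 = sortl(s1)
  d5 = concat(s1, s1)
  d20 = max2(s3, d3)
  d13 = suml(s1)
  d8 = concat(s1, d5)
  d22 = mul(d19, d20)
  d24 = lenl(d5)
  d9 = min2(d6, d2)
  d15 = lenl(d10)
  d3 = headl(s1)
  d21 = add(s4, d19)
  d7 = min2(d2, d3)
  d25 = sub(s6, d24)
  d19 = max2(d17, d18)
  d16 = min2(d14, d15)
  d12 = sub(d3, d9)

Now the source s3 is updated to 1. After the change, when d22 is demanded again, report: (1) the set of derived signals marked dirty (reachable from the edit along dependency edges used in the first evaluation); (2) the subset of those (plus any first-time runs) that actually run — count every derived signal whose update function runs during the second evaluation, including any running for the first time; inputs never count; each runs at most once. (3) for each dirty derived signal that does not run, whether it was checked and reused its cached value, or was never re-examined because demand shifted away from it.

First evaluation (everything demanded from the output):
  d1 = sortl([2, 6, 4, 9, -4]) = [-4, 2, 4, 6, 9]
  d3 = headl([2, 6, 4, 9, -4]) = 2
  d10 = reverse([-4, 2, 4, 6, 9]) = [9, 6, 4, 2, -4]
  d15 = lenl([9, 6, 4, 2, -4]) = 5
  d17 = max2(5, -7) = 5
  d18 = max2(5, 5) = 5
  d19 = max2(5, 5) = 5
  d20 = max2(-7, 2) = 2
  d22 = mul(5, 2) = 10

Propagation after the edit:
  d17: runs — s3 -7->1; result 5 (same value as before).
  d18: checked — values it read are unchanged (d17 unchanged, d15 unchanged); reused cached 5 without running.
  d19: checked — values it read are unchanged (d17 unchanged, d18 unchanged); reused cached 5 without running.
  d20: runs — s3 -7->1; result 2 (same value as before).
  d22: checked — values it read are unchanged (d19 unchanged, d20 unchanged); reused cached 10 without running.

Key observation: the cutoff stops propagation at d18 — its inputs' values are unchanged, so it reuses its cache.

Marked dirty: d17, d18, d19, d20, d22.
Derived signals that run: d17, d20 — 2 in total.
Checked but reused from cache: d18, d19, d22.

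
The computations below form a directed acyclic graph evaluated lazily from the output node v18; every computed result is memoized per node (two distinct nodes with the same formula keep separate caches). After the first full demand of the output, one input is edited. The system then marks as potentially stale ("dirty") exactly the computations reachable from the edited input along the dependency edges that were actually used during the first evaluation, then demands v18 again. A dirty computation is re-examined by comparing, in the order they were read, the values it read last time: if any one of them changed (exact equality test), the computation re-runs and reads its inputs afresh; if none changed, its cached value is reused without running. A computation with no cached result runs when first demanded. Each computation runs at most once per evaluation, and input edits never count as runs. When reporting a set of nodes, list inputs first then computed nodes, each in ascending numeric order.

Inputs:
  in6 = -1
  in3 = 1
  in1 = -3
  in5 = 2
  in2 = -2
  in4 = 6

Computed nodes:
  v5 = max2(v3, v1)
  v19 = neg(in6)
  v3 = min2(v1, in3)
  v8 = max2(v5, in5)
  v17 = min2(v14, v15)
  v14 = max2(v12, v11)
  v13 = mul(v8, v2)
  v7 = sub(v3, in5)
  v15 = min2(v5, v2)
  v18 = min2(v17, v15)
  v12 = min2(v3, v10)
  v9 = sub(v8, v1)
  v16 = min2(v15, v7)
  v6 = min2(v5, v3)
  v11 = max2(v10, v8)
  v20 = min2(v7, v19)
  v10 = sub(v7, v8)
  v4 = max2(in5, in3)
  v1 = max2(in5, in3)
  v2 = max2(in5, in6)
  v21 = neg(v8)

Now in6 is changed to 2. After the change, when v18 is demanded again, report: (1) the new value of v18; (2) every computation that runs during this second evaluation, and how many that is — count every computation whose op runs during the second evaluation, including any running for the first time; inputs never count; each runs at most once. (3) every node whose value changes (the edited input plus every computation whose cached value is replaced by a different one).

First demand of the output computes:
  v1 = max2(2, 1) = 2
  v2 = max2(2, -1) = 2
  v3 = min2(2, 1) = 1
  v5 = max2(1, 2) = 2
  v7 = sub(1, 2) = -1
  v8 = max2(2, 2) = 2
  v10 = sub(-1, 2) = -3
  v11 = max2(-3, 2) = 2
  v12 = min2(1, -3) = -3
  v14 = max2(-3, 2) = 2
  v15 = min2(2, 2) = 2
  v17 = min2(2, 2) = 2
  v18 = min2(2, 2) = 2

After the edit, cleaning proceeds:
  v2: a read changed (in6 -1->2) — executes, giving 2 — identical to its old value.
  v15: dirty, but its reads are unchanged (v5 unchanged, v2 unchanged); cached 2 stands.
  v17: dirty, but its reads are unchanged (v14 unchanged, v15 unchanged); cached 2 stands.
  v18: dirty, but its reads are unchanged (v17 unchanged, v15 unchanged); cached 2 stands.

Note the absorption at v2: it re-runs yet its value is the same, leaving the output's value untouched.

Demanding v18 again yields 2.
1 computations run: v2.
The nodes whose values change: in6.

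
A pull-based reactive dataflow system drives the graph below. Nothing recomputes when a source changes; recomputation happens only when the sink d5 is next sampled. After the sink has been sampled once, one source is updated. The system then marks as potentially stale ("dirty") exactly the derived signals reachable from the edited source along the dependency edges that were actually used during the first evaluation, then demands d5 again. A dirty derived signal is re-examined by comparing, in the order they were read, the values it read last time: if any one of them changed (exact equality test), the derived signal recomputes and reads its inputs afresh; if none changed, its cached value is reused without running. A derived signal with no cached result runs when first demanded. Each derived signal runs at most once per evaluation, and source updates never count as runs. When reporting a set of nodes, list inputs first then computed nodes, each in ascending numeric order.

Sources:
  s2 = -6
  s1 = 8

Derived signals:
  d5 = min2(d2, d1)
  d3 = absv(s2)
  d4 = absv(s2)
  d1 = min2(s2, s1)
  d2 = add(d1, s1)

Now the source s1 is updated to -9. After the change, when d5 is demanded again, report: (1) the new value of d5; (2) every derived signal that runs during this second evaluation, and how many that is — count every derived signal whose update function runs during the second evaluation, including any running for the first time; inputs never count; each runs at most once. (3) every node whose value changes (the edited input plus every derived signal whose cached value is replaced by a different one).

New value of d5: -18.
Derived signals that run: d1, d2, d5 — 3 in total.
Values that change: s1, d1, d2, d5.

First evaluation (everything demanded from the output):
  d1 = min2(-6, 8) = -6
  d2 = add(-6, 8) = 2
  d5 = min2(2, -6) = -6

Propagation after the edit:
  d1: runs — s1 8->-9; result -9.
  d2: runs — d1 -6->-9; s1 8->-9; result -18.
  d5: runs — d2 2->-18; d1 -6->-9; result -18.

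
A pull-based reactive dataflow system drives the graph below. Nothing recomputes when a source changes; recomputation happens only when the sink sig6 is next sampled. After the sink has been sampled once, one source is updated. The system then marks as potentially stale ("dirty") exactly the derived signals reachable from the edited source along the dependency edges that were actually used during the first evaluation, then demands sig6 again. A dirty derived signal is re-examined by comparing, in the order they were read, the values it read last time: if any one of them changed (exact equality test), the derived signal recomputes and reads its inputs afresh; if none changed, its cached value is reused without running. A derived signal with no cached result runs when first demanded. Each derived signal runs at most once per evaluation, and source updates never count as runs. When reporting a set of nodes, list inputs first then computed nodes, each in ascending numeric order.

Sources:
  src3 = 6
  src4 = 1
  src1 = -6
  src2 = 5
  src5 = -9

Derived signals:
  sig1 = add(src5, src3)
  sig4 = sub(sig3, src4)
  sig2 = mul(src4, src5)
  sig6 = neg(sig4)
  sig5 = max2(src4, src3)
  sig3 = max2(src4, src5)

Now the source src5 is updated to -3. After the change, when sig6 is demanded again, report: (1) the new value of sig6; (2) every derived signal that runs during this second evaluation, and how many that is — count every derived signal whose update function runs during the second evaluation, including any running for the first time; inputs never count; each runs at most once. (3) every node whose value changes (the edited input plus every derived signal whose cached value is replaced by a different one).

New value of sig6: 0.
Derived signals that run: sig3 — 1 in total.
Values that change: src5.
Key observation: the change is absorbed at sig3 — it re-runs but produces the same value, and the output's value is unchanged.

First evaluation (everything demanded from the output):
  sig3 = max2(1, -9) = 1
  sig4 = sub(1, 1) = 0
  sig6 = neg(0) = 0

Propagation after the edit:
  sig3: runs — src5 -9->-3; result 1 (same value as before).
  sig4: checked — values it read are unchanged (sig3 unchanged, src4 unchanged); reused cached 0 without running.
  sig6: checked — values it read are unchanged (sig4 unchanged); reused cached 0 without running.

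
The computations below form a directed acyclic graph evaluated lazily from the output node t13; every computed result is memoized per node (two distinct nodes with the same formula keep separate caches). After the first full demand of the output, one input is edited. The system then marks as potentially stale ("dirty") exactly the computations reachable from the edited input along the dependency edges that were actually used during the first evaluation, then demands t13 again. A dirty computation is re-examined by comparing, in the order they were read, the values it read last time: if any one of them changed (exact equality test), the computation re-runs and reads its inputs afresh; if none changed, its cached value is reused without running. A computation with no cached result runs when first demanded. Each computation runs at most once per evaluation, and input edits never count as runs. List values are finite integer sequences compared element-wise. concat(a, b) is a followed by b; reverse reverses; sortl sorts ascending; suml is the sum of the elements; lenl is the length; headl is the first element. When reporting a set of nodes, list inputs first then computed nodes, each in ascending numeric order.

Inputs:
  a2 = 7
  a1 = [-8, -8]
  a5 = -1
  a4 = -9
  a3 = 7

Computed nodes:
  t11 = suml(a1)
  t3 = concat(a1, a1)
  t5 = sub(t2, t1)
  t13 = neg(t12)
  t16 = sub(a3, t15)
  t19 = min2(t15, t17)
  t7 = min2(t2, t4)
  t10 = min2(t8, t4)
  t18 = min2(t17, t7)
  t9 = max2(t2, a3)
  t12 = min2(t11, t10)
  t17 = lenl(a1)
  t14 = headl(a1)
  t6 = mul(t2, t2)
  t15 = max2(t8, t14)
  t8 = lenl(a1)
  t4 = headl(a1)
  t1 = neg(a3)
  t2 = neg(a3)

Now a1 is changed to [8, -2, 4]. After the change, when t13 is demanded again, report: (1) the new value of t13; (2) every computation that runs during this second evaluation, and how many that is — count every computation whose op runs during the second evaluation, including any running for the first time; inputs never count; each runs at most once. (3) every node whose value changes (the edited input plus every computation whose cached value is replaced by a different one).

Demanding t13 again yields -3.
6 computations run: t4, t8, t10, t11, t12, t13.
The nodes whose values change: a1, t4, t8, t10, t11, t12, t13.

First demand of the output computes:
  t4 = headl([-8, -8]) = -8
  t8 = lenl([-8, -8]) = 2
  t10 = min2(2, -8) = -8
  t11 = suml([-8, -8]) = -16
  t12 = min2(-16, -8) = -16
  t13 = neg(-16) = 16

After the edit, cleaning proceeds:
  t4: a read changed (a1 [-8, -8]->[8, -2, 4]) — executes, giving 8.
  t8: a read changed (a1 [-8, -8]->[8, -2, 4]) — executes, giving 3.
  t10: a read changed (t8 2->3; t4 -8->8) — executes, giving 3.
  t11: a read changed (a1 [-8, -8]->[8, -2, 4]) — executes, giving 10.
  t12: a read changed (t11 -16->10; t10 -8->3) — executes, giving 3.
  t13: a read changed (t12 -16->3) — executes, giving -3.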